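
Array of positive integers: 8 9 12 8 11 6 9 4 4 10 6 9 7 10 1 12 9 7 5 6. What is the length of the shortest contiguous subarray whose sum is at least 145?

19

add 8: running sum 8 < 145
add 9: running sum 17 < 145
add 12: running sum 29 < 145
add 8: running sum 37 < 145
add 11: running sum 48 < 145
add 6: running sum 54 < 145
add 9: running sum 63 < 145
add 4: running sum 67 < 145
add 4: running sum 71 < 145
add 10: running sum 81 < 145
add 6: running sum 87 < 145
add 9: running sum 96 < 145
add 7: running sum 103 < 145
add 10: running sum 113 < 145
add 1: running sum 114 < 145
add 12: running sum 126 < 145
add 9: running sum 135 < 145
add 7: running sum 142 < 145
end 18: [8, 9, 12, 8, 11, 6, 9, 4, 4, 10, 6, 9, 7, 10, 1, 12, 9, 7, 5] sum 147, len 19
end 19: [9, 12, 8, 11, 6, 9, 4, 4, 10, 6, 9, 7, 10, 1, 12, 9, 7, 5, 6] sum 145, len 19
Shortest qualifying length: 19.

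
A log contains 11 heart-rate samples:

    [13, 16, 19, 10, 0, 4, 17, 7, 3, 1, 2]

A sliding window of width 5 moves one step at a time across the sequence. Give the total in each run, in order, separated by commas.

58, 49, 50, 38, 31, 32, 30

Sliding a size-5 window across the 11 values:
13 16 19 10 0 → sum 58
16 19 10 0 4 → sum 49
19 10 0 4 17 → sum 50
10 0 4 17 7 → sum 38
0 4 17 7 3 → sum 31
4 17 7 3 1 → sum 32
17 7 3 1 2 → sum 30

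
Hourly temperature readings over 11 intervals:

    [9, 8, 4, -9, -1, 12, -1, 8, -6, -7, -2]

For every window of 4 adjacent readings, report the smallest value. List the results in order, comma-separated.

-9, -9, -9, -9, -1, -6, -7, -7

Sliding a size-4 window across the 11 values:
(9, 8, 4, -9) → min -9
(8, 4, -9, -1) → min -9
(4, -9, -1, 12) → min -9
(-9, -1, 12, -1) → min -9
(-1, 12, -1, 8) → min -1
(12, -1, 8, -6) → min -6
(-1, 8, -6, -7) → min -7
(8, -6, -7, -2) → min -7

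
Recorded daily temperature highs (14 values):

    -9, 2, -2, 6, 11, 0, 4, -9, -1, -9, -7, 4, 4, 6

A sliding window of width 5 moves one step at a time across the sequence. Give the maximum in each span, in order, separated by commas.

[-9, 2, -2, 6, 11] → max 11
[2, -2, 6, 11, 0] → max 11
[-2, 6, 11, 0, 4] → max 11
[6, 11, 0, 4, -9] → max 11
[11, 0, 4, -9, -1] → max 11
[0, 4, -9, -1, -9] → max 4
[4, -9, -1, -9, -7] → max 4
[-9, -1, -9, -7, 4] → max 4
[-1, -9, -7, 4, 4] → max 4
[-9, -7, 4, 4, 6] → max 6

11, 11, 11, 11, 11, 4, 4, 4, 4, 6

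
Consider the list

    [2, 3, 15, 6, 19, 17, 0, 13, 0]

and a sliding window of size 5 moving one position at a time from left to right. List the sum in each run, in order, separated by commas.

(2, 3, 15, 6, 19) → sum 45
(3, 15, 6, 19, 17) → sum 60
(15, 6, 19, 17, 0) → sum 57
(6, 19, 17, 0, 13) → sum 55
(19, 17, 0, 13, 0) → sum 49

45, 60, 57, 55, 49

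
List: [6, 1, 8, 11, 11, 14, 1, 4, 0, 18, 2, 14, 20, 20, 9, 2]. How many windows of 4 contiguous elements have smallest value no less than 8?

(6, 1, 8, 11) → min 1
(1, 8, 11, 11) → min 1
(8, 11, 11, 14) → min 8  ≥ 8 ✓
(11, 11, 14, 1) → min 1
(11, 14, 1, 4) → min 1
(14, 1, 4, 0) → min 0
(1, 4, 0, 18) → min 0
(4, 0, 18, 2) → min 0
(0, 18, 2, 14) → min 0
(18, 2, 14, 20) → min 2
(2, 14, 20, 20) → min 2
(14, 20, 20, 9) → min 9  ≥ 8 ✓
(20, 20, 9, 2) → min 2
2 windows satisfy the condition.

2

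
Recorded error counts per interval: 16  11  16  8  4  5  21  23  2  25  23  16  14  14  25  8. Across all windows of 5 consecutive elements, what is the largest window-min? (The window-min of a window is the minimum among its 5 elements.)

14

16 11 16 8 4 → min 4
11 16 8 4 5 → min 4
16 8 4 5 21 → min 4
8 4 5 21 23 → min 4
4 5 21 23 2 → min 2
5 21 23 2 25 → min 2
21 23 2 25 23 → min 2
23 2 25 23 16 → min 2
2 25 23 16 14 → min 2
25 23 16 14 14 → min 14
23 16 14 14 25 → min 14
16 14 14 25 8 → min 8
Largest of these is 14.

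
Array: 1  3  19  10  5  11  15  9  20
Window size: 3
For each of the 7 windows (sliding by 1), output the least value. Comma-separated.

(1, 3, 19) → min 1
(3, 19, 10) → min 3
(19, 10, 5) → min 5
(10, 5, 11) → min 5
(5, 11, 15) → min 5
(11, 15, 9) → min 9
(15, 9, 20) → min 9

1, 3, 5, 5, 5, 9, 9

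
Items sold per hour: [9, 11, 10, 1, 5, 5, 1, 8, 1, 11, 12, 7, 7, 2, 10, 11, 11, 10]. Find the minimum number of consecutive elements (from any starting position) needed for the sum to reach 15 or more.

add 9: running sum 9 < 15
add 11: shortest ending here [9, 11] sum 20, len 2
add 10: shortest ending here [11, 10] sum 21, len 2
add 1: shortest ending here [11, 10, 1] sum 22, len 3
add 5: shortest ending here [10, 1, 5] sum 16, len 3
add 5: shortest ending here [10, 1, 5, 5] sum 21, len 4
add 1: shortest ending here [10, 1, 5, 5, 1] sum 22, len 5
add 8: shortest ending here [5, 5, 1, 8] sum 19, len 4
add 1: shortest ending here [5, 1, 8, 1] sum 15, len 4
add 11: shortest ending here [8, 1, 11] sum 20, len 3
add 12: shortest ending here [11, 12] sum 23, len 2
add 7: shortest ending here [12, 7] sum 19, len 2
add 7: shortest ending here [12, 7, 7] sum 26, len 3
add 2: shortest ending here [7, 7, 2] sum 16, len 3
add 10: shortest ending here [7, 2, 10] sum 19, len 3
add 11: shortest ending here [10, 11] sum 21, len 2
add 11: shortest ending here [11, 11] sum 22, len 2
add 10: shortest ending here [11, 10] sum 21, len 2
Shortest qualifying length: 2.

2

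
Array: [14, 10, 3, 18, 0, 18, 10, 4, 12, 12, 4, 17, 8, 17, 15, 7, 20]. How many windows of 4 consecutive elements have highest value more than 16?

[14, 10, 3, 18] → max 18  > 16 ✓
[10, 3, 18, 0] → max 18  > 16 ✓
[3, 18, 0, 18] → max 18  > 16 ✓
[18, 0, 18, 10] → max 18  > 16 ✓
[0, 18, 10, 4] → max 18  > 16 ✓
[18, 10, 4, 12] → max 18  > 16 ✓
[10, 4, 12, 12] → max 12
[4, 12, 12, 4] → max 12
[12, 12, 4, 17] → max 17  > 16 ✓
[12, 4, 17, 8] → max 17  > 16 ✓
[4, 17, 8, 17] → max 17  > 16 ✓
[17, 8, 17, 15] → max 17  > 16 ✓
[8, 17, 15, 7] → max 17  > 16 ✓
[17, 15, 7, 20] → max 20  > 16 ✓
12 windows satisfy the condition.

12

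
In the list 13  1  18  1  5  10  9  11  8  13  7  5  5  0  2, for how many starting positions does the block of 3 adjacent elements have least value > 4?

(13, 1, 18) → min 1
(1, 18, 1) → min 1
(18, 1, 5) → min 1
(1, 5, 10) → min 1
(5, 10, 9) → min 5  > 4 ✓
(10, 9, 11) → min 9  > 4 ✓
(9, 11, 8) → min 8  > 4 ✓
(11, 8, 13) → min 8  > 4 ✓
(8, 13, 7) → min 7  > 4 ✓
(13, 7, 5) → min 5  > 4 ✓
(7, 5, 5) → min 5  > 4 ✓
(5, 5, 0) → min 0
(5, 0, 2) → min 0
7 windows satisfy the condition.

7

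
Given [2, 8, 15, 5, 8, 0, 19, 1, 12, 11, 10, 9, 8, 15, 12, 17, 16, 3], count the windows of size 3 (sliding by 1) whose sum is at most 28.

8

[2, 8, 15] → sum 25  ≤ 28 ✓
[8, 15, 5] → sum 28  ≤ 28 ✓
[15, 5, 8] → sum 28  ≤ 28 ✓
[5, 8, 0] → sum 13  ≤ 28 ✓
[8, 0, 19] → sum 27  ≤ 28 ✓
[0, 19, 1] → sum 20  ≤ 28 ✓
[19, 1, 12] → sum 32
[1, 12, 11] → sum 24  ≤ 28 ✓
[12, 11, 10] → sum 33
[11, 10, 9] → sum 30
[10, 9, 8] → sum 27  ≤ 28 ✓
[9, 8, 15] → sum 32
[8, 15, 12] → sum 35
[15, 12, 17] → sum 44
[12, 17, 16] → sum 45
[17, 16, 3] → sum 36
8 windows satisfy the condition.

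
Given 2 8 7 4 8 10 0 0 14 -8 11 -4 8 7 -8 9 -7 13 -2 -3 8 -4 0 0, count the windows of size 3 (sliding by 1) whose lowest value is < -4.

8

(2, 8, 7) → min 2
(8, 7, 4) → min 4
(7, 4, 8) → min 4
(4, 8, 10) → min 4
(8, 10, 0) → min 0
(10, 0, 0) → min 0
(0, 0, 14) → min 0
(0, 14, -8) → min -8  < -4 ✓
(14, -8, 11) → min -8  < -4 ✓
(-8, 11, -4) → min -8  < -4 ✓
(11, -4, 8) → min -4
(-4, 8, 7) → min -4
(8, 7, -8) → min -8  < -4 ✓
(7, -8, 9) → min -8  < -4 ✓
(-8, 9, -7) → min -8  < -4 ✓
(9, -7, 13) → min -7  < -4 ✓
(-7, 13, -2) → min -7  < -4 ✓
(13, -2, -3) → min -3
(-2, -3, 8) → min -3
(-3, 8, -4) → min -4
(8, -4, 0) → min -4
(-4, 0, 0) → min -4
8 windows satisfy the condition.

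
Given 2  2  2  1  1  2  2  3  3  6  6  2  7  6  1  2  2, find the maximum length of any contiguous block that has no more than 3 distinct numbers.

[2] 1 distinct, len 1
[2, 2] 1 distinct, len 2
[2, 2, 2] 1 distinct, len 3
[2, 2, 2, 1] 2 distinct, len 4
[2, 2, 2, 1, 1] 2 distinct, len 5
[2, 2, 2, 1, 1, 2] 2 distinct, len 6
[2, 2, 2, 1, 1, 2, 2] 2 distinct, len 7
[2, 2, 2, 1, 1, 2, 2, 3] 3 distinct, len 8
[2, 2, 2, 1, 1, 2, 2, 3, 3] 3 distinct, len 9
[2, 2, 3, 3, 6] 3 distinct, len 5
[2, 2, 3, 3, 6, 6] 3 distinct, len 6
[2, 2, 3, 3, 6, 6, 2] 3 distinct, len 7
[6, 6, 2, 7] 3 distinct, len 4
[6, 6, 2, 7, 6] 3 distinct, len 5
[7, 6, 1] 3 distinct, len 3
[6, 1, 2] 3 distinct, len 3
[6, 1, 2, 2] 3 distinct, len 4
Longest length with ≤3 distinct: 9.

9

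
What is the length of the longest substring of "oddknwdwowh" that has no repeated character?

[o] len 1
[o, d] len 2
[d] len 1
[d, k] len 2
[d, k, n] len 3
[d, k, n, w] len 4
[k, n, w, d] len 4
[d, w] len 2
[d, w, o] len 3
[o, w] len 2
[o, w, h] len 3
Longest all-distinct length: 4.

4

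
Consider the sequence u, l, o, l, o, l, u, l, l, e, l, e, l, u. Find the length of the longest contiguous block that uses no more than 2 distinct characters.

6

[u] 1 distinct, len 1
[u, l] 2 distinct, len 2
[l, o] 2 distinct, len 2
[l, o, l] 2 distinct, len 3
[l, o, l, o] 2 distinct, len 4
[l, o, l, o, l] 2 distinct, len 5
[l, u] 2 distinct, len 2
[l, u, l] 2 distinct, len 3
[l, u, l, l] 2 distinct, len 4
[l, l, e] 2 distinct, len 3
[l, l, e, l] 2 distinct, len 4
[l, l, e, l, e] 2 distinct, len 5
[l, l, e, l, e, l] 2 distinct, len 6
[l, u] 2 distinct, len 2
Longest length with ≤2 distinct: 6.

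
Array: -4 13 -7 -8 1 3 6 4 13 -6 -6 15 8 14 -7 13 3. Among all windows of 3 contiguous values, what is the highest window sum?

[-4, 13, -7] → sum 2
[13, -7, -8] → sum -2
[-7, -8, 1] → sum -14
[-8, 1, 3] → sum -4
[1, 3, 6] → sum 10
[3, 6, 4] → sum 13
[6, 4, 13] → sum 23
[4, 13, -6] → sum 11
[13, -6, -6] → sum 1
[-6, -6, 15] → sum 3
[-6, 15, 8] → sum 17
[15, 8, 14] → sum 37
[8, 14, -7] → sum 15
[14, -7, 13] → sum 20
[-7, 13, 3] → sum 9
Highest of these is 37.

37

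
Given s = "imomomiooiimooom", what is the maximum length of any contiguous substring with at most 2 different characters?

5

Extend right; when distinct count exceeds 2, shrink from the left:
[i] 1 distinct, len 1
[i, m] 2 distinct, len 2
[m, o] 2 distinct, len 2
[m, o, m] 2 distinct, len 3
[m, o, m, o] 2 distinct, len 4
[m, o, m, o, m] 2 distinct, len 5
[m, i] 2 distinct, len 2
[i, o] 2 distinct, len 2
[i, o, o] 2 distinct, len 3
[i, o, o, i] 2 distinct, len 4
[i, o, o, i, i] 2 distinct, len 5
[i, i, m] 2 distinct, len 3
[m, o] 2 distinct, len 2
[m, o, o] 2 distinct, len 3
[m, o, o, o] 2 distinct, len 4
[m, o, o, o, m] 2 distinct, len 5
Longest length with ≤2 distinct: 5.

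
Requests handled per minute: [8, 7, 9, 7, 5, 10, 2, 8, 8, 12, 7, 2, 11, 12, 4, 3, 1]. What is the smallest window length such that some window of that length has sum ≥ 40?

5

add 8: running sum 8 < 40
add 7: running sum 15 < 40
add 9: running sum 24 < 40
add 7: running sum 31 < 40
add 5: running sum 36 < 40
add 10: shortest ending here [8, 7, 9, 7, 5, 10] sum 46, len 6
add 2: shortest ending here [7, 9, 7, 5, 10, 2] sum 40, len 6
add 8: shortest ending here [9, 7, 5, 10, 2, 8] sum 41, len 6
add 8: shortest ending here [7, 5, 10, 2, 8, 8] sum 40, len 6
add 12: shortest ending here [10, 2, 8, 8, 12] sum 40, len 5
add 7: shortest ending here [10, 2, 8, 8, 12, 7] sum 47, len 6
add 2: shortest ending here [10, 2, 8, 8, 12, 7, 2] sum 49, len 7
add 11: shortest ending here [8, 12, 7, 2, 11] sum 40, len 5
add 12: shortest ending here [12, 7, 2, 11, 12] sum 44, len 5
add 4: shortest ending here [12, 7, 2, 11, 12, 4] sum 48, len 6
add 3: shortest ending here [12, 7, 2, 11, 12, 4, 3] sum 51, len 7
add 1: shortest ending here [7, 2, 11, 12, 4, 3, 1] sum 40, len 7
Shortest qualifying length: 5.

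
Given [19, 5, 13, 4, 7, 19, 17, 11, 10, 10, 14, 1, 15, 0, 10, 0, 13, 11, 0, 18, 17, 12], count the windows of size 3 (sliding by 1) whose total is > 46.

2

[19, 5, 13] → sum 37
[5, 13, 4] → sum 22
[13, 4, 7] → sum 24
[4, 7, 19] → sum 30
[7, 19, 17] → sum 43
[19, 17, 11] → sum 47  > 46 ✓
[17, 11, 10] → sum 38
[11, 10, 10] → sum 31
[10, 10, 14] → sum 34
[10, 14, 1] → sum 25
[14, 1, 15] → sum 30
[1, 15, 0] → sum 16
[15, 0, 10] → sum 25
[0, 10, 0] → sum 10
[10, 0, 13] → sum 23
[0, 13, 11] → sum 24
[13, 11, 0] → sum 24
[11, 0, 18] → sum 29
[0, 18, 17] → sum 35
[18, 17, 12] → sum 47  > 46 ✓
2 windows satisfy the condition.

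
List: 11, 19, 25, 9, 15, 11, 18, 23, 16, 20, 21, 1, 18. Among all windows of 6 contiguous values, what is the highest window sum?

[11, 19, 25, 9, 15, 11] → sum 90
[19, 25, 9, 15, 11, 18] → sum 97
[25, 9, 15, 11, 18, 23] → sum 101
[9, 15, 11, 18, 23, 16] → sum 92
[15, 11, 18, 23, 16, 20] → sum 103
[11, 18, 23, 16, 20, 21] → sum 109
[18, 23, 16, 20, 21, 1] → sum 99
[23, 16, 20, 21, 1, 18] → sum 99
Highest of these is 109.

109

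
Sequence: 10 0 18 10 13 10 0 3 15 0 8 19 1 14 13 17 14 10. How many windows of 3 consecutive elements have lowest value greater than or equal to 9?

10 0 18 → min 0
0 18 10 → min 0
18 10 13 → min 10  ≥ 9 ✓
10 13 10 → min 10  ≥ 9 ✓
13 10 0 → min 0
10 0 3 → min 0
0 3 15 → min 0
3 15 0 → min 0
15 0 8 → min 0
0 8 19 → min 0
8 19 1 → min 1
19 1 14 → min 1
1 14 13 → min 1
14 13 17 → min 13  ≥ 9 ✓
13 17 14 → min 13  ≥ 9 ✓
17 14 10 → min 10  ≥ 9 ✓
5 windows satisfy the condition.

5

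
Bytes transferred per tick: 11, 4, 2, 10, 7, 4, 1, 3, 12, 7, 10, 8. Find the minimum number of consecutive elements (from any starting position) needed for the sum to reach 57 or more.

add 11: running sum 11 < 57
add 4: running sum 15 < 57
add 2: running sum 17 < 57
add 10: running sum 27 < 57
add 7: running sum 34 < 57
add 4: running sum 38 < 57
add 1: running sum 39 < 57
add 3: running sum 42 < 57
add 12: running sum 54 < 57
add 7: shortest ending here [11, 4, 2, 10, 7, 4, 1, 3, 12, 7] sum 61, len 10
add 10: shortest ending here [4, 2, 10, 7, 4, 1, 3, 12, 7, 10] sum 60, len 10
add 8: shortest ending here [10, 7, 4, 1, 3, 12, 7, 10, 8] sum 62, len 9
Shortest qualifying length: 9.

9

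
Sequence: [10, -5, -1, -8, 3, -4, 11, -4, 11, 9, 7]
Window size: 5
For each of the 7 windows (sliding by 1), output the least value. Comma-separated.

-8, -8, -8, -8, -4, -4, -4

10 -5 -1 -8 3 → min -8
-5 -1 -8 3 -4 → min -8
-1 -8 3 -4 11 → min -8
-8 3 -4 11 -4 → min -8
3 -4 11 -4 11 → min -4
-4 11 -4 11 9 → min -4
11 -4 11 9 7 → min -4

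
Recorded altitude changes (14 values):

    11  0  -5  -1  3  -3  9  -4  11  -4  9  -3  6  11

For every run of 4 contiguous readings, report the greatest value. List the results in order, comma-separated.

11 0 -5 -1 → max 11
0 -5 -1 3 → max 3
-5 -1 3 -3 → max 3
-1 3 -3 9 → max 9
3 -3 9 -4 → max 9
-3 9 -4 11 → max 11
9 -4 11 -4 → max 11
-4 11 -4 9 → max 11
11 -4 9 -3 → max 11
-4 9 -3 6 → max 9
9 -3 6 11 → max 11

11, 3, 3, 9, 9, 11, 11, 11, 11, 9, 11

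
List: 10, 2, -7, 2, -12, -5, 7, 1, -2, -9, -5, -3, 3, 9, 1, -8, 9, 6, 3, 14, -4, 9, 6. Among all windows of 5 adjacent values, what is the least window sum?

-20

(10, 2, -7, 2, -12) → sum -5
(2, -7, 2, -12, -5) → sum -20
(-7, 2, -12, -5, 7) → sum -15
(2, -12, -5, 7, 1) → sum -7
(-12, -5, 7, 1, -2) → sum -11
(-5, 7, 1, -2, -9) → sum -8
(7, 1, -2, -9, -5) → sum -8
(1, -2, -9, -5, -3) → sum -18
(-2, -9, -5, -3, 3) → sum -16
(-9, -5, -3, 3, 9) → sum -5
(-5, -3, 3, 9, 1) → sum 5
(-3, 3, 9, 1, -8) → sum 2
(3, 9, 1, -8, 9) → sum 14
(9, 1, -8, 9, 6) → sum 17
(1, -8, 9, 6, 3) → sum 11
(-8, 9, 6, 3, 14) → sum 24
(9, 6, 3, 14, -4) → sum 28
(6, 3, 14, -4, 9) → sum 28
(3, 14, -4, 9, 6) → sum 28
Least of these is -20.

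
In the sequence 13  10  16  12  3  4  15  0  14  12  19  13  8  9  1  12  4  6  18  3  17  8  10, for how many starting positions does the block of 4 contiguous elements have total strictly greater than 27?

[13, 10, 16, 12] → sum 51  > 27 ✓
[10, 16, 12, 3] → sum 41  > 27 ✓
[16, 12, 3, 4] → sum 35  > 27 ✓
[12, 3, 4, 15] → sum 34  > 27 ✓
[3, 4, 15, 0] → sum 22
[4, 15, 0, 14] → sum 33  > 27 ✓
[15, 0, 14, 12] → sum 41  > 27 ✓
[0, 14, 12, 19] → sum 45  > 27 ✓
[14, 12, 19, 13] → sum 58  > 27 ✓
[12, 19, 13, 8] → sum 52  > 27 ✓
[19, 13, 8, 9] → sum 49  > 27 ✓
[13, 8, 9, 1] → sum 31  > 27 ✓
[8, 9, 1, 12] → sum 30  > 27 ✓
[9, 1, 12, 4] → sum 26
[1, 12, 4, 6] → sum 23
[12, 4, 6, 18] → sum 40  > 27 ✓
[4, 6, 18, 3] → sum 31  > 27 ✓
[6, 18, 3, 17] → sum 44  > 27 ✓
[18, 3, 17, 8] → sum 46  > 27 ✓
[3, 17, 8, 10] → sum 38  > 27 ✓
17 windows satisfy the condition.

17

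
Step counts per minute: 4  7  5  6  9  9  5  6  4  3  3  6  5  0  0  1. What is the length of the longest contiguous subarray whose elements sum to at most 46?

11

add 4: [4] sum 4, len 1
add 7: [4, 7] sum 11, len 2
add 5: [4, 7, 5] sum 16, len 3
add 6: [4, 7, 5, 6] sum 22, len 4
add 9: [4, 7, 5, 6, 9] sum 31, len 5
add 9: [4, 7, 5, 6, 9, 9] sum 40, len 6
add 5: [4, 7, 5, 6, 9, 9, 5] sum 45, len 7
add 6: [5, 6, 9, 9, 5, 6] sum 40, len 6
add 4: [5, 6, 9, 9, 5, 6, 4] sum 44, len 7
add 3: [6, 9, 9, 5, 6, 4, 3] sum 42, len 7
add 3: [6, 9, 9, 5, 6, 4, 3, 3] sum 45, len 8
add 6: [9, 9, 5, 6, 4, 3, 3, 6] sum 45, len 8
add 5: [9, 5, 6, 4, 3, 3, 6, 5] sum 41, len 8
add 0: [9, 5, 6, 4, 3, 3, 6, 5, 0] sum 41, len 9
add 0: [9, 5, 6, 4, 3, 3, 6, 5, 0, 0] sum 41, len 10
add 1: [9, 5, 6, 4, 3, 3, 6, 5, 0, 0, 1] sum 42, len 11
Longest length seen: 11.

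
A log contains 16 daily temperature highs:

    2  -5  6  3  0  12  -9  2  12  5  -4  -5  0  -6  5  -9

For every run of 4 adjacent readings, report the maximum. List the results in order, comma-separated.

6, 6, 12, 12, 12, 12, 12, 12, 12, 5, 0, 5, 5

2 -5 6 3 → max 6
-5 6 3 0 → max 6
6 3 0 12 → max 12
3 0 12 -9 → max 12
0 12 -9 2 → max 12
12 -9 2 12 → max 12
-9 2 12 5 → max 12
2 12 5 -4 → max 12
12 5 -4 -5 → max 12
5 -4 -5 0 → max 5
-4 -5 0 -6 → max 0
-5 0 -6 5 → max 5
0 -6 5 -9 → max 5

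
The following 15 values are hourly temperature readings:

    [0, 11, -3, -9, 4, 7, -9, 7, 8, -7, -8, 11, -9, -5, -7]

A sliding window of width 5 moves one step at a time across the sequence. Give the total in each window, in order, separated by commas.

0 11 -3 -9 4 → sum 3
11 -3 -9 4 7 → sum 10
-3 -9 4 7 -9 → sum -10
-9 4 7 -9 7 → sum 0
4 7 -9 7 8 → sum 17
7 -9 7 8 -7 → sum 6
-9 7 8 -7 -8 → sum -9
7 8 -7 -8 11 → sum 11
8 -7 -8 11 -9 → sum -5
-7 -8 11 -9 -5 → sum -18
-8 11 -9 -5 -7 → sum -18

3, 10, -10, 0, 17, 6, -9, 11, -5, -18, -18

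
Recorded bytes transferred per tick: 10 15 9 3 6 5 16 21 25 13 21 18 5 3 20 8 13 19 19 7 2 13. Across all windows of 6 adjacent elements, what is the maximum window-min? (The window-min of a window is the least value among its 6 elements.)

13

[10, 15, 9, 3, 6, 5] → min 3
[15, 9, 3, 6, 5, 16] → min 3
[9, 3, 6, 5, 16, 21] → min 3
[3, 6, 5, 16, 21, 25] → min 3
[6, 5, 16, 21, 25, 13] → min 5
[5, 16, 21, 25, 13, 21] → min 5
[16, 21, 25, 13, 21, 18] → min 13
[21, 25, 13, 21, 18, 5] → min 5
[25, 13, 21, 18, 5, 3] → min 3
[13, 21, 18, 5, 3, 20] → min 3
[21, 18, 5, 3, 20, 8] → min 3
[18, 5, 3, 20, 8, 13] → min 3
[5, 3, 20, 8, 13, 19] → min 3
[3, 20, 8, 13, 19, 19] → min 3
[20, 8, 13, 19, 19, 7] → min 7
[8, 13, 19, 19, 7, 2] → min 2
[13, 19, 19, 7, 2, 13] → min 2
Maximum of these is 13.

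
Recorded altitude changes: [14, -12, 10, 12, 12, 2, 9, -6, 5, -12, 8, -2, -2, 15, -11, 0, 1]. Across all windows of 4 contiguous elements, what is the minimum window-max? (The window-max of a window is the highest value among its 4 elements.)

8

14 -12 10 12 → max 14
-12 10 12 12 → max 12
10 12 12 2 → max 12
12 12 2 9 → max 12
12 2 9 -6 → max 12
2 9 -6 5 → max 9
9 -6 5 -12 → max 9
-6 5 -12 8 → max 8
5 -12 8 -2 → max 8
-12 8 -2 -2 → max 8
8 -2 -2 15 → max 15
-2 -2 15 -11 → max 15
-2 15 -11 0 → max 15
15 -11 0 1 → max 15
Minimum of these is 8.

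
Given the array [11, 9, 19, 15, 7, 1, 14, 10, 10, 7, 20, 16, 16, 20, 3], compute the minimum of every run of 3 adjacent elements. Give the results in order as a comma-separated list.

9, 9, 7, 1, 1, 1, 10, 7, 7, 7, 16, 16, 3

Sliding a size-3 window across the 15 values:
(11, 9, 19) → min 9
(9, 19, 15) → min 9
(19, 15, 7) → min 7
(15, 7, 1) → min 1
(7, 1, 14) → min 1
(1, 14, 10) → min 1
(14, 10, 10) → min 10
(10, 10, 7) → min 7
(10, 7, 20) → min 7
(7, 20, 16) → min 7
(20, 16, 16) → min 16
(16, 16, 20) → min 16
(16, 20, 3) → min 3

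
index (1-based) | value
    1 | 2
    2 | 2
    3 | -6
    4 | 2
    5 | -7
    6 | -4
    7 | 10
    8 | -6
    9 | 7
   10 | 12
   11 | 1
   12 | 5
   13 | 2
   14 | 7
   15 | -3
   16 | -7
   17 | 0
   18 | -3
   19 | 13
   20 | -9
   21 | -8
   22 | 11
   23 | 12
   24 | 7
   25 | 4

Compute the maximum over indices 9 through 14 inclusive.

Elements at indices 9..14: 7, 12, 1, 5, 2, 7
max(7, 12, 1, 5, 2, 7) = 12

12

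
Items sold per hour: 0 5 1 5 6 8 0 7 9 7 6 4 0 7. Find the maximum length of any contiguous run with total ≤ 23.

5

→ 0: sum 0, len 1
→ 5: sum 5, len 2
→ 1: sum 6, len 3
→ 5: sum 11, len 4
→ 6: sum 17, len 5
→ 8 (dropped 0, 5): sum 20, len 4
→ 0: sum 20, len 5
→ 7 (dropped 1, 5): sum 21, len 4
→ 9 (dropped 6, 8): sum 16, len 3
→ 7: sum 23, len 4
→ 6 (dropped 0, 7): sum 22, len 3
→ 4 (dropped 9): sum 17, len 3
→ 0: sum 17, len 4
→ 7 (dropped 7): sum 17, len 4
Longest length seen: 5.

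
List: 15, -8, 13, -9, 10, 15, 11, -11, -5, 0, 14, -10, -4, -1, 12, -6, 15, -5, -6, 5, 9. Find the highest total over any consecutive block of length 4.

(15, -8, 13, -9) → sum 11
(-8, 13, -9, 10) → sum 6
(13, -9, 10, 15) → sum 29
(-9, 10, 15, 11) → sum 27
(10, 15, 11, -11) → sum 25
(15, 11, -11, -5) → sum 10
(11, -11, -5, 0) → sum -5
(-11, -5, 0, 14) → sum -2
(-5, 0, 14, -10) → sum -1
(0, 14, -10, -4) → sum 0
(14, -10, -4, -1) → sum -1
(-10, -4, -1, 12) → sum -3
(-4, -1, 12, -6) → sum 1
(-1, 12, -6, 15) → sum 20
(12, -6, 15, -5) → sum 16
(-6, 15, -5, -6) → sum -2
(15, -5, -6, 5) → sum 9
(-5, -6, 5, 9) → sum 3
Highest of these is 29.

29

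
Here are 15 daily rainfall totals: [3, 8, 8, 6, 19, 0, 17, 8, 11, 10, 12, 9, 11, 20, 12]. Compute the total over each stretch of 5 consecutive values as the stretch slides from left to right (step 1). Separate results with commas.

(3, 8, 8, 6, 19) → sum 44
(8, 8, 6, 19, 0) → sum 41
(8, 6, 19, 0, 17) → sum 50
(6, 19, 0, 17, 8) → sum 50
(19, 0, 17, 8, 11) → sum 55
(0, 17, 8, 11, 10) → sum 46
(17, 8, 11, 10, 12) → sum 58
(8, 11, 10, 12, 9) → sum 50
(11, 10, 12, 9, 11) → sum 53
(10, 12, 9, 11, 20) → sum 62
(12, 9, 11, 20, 12) → sum 64

44, 41, 50, 50, 55, 46, 58, 50, 53, 62, 64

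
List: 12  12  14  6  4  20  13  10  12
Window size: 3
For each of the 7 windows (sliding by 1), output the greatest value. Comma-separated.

12 12 14 → max 14
12 14 6 → max 14
14 6 4 → max 14
6 4 20 → max 20
4 20 13 → max 20
20 13 10 → max 20
13 10 12 → max 13

14, 14, 14, 20, 20, 20, 13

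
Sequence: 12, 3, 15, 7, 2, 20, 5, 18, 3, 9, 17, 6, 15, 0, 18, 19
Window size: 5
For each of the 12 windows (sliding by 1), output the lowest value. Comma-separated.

[12, 3, 15, 7, 2] → min 2
[3, 15, 7, 2, 20] → min 2
[15, 7, 2, 20, 5] → min 2
[7, 2, 20, 5, 18] → min 2
[2, 20, 5, 18, 3] → min 2
[20, 5, 18, 3, 9] → min 3
[5, 18, 3, 9, 17] → min 3
[18, 3, 9, 17, 6] → min 3
[3, 9, 17, 6, 15] → min 3
[9, 17, 6, 15, 0] → min 0
[17, 6, 15, 0, 18] → min 0
[6, 15, 0, 18, 19] → min 0

2, 2, 2, 2, 2, 3, 3, 3, 3, 0, 0, 0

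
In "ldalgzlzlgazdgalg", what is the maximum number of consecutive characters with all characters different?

add l: [l] len 1
add d: [l, d] len 2
add a: [l, d, a] len 3
add l (repeat l, move left end past it): [d, a, l] len 3
add g: [d, a, l, g] len 4
add z: [d, a, l, g, z] len 5
add l (repeat l, move left end past it): [g, z, l] len 3
add z (repeat z, move left end past it): [l, z] len 2
add l (repeat l, move left end past it): [z, l] len 2
add g: [z, l, g] len 3
add a: [z, l, g, a] len 4
add z (repeat z, move left end past it): [l, g, a, z] len 4
add d: [l, g, a, z, d] len 5
add g (repeat g, move left end past it): [a, z, d, g] len 4
add a (repeat a, move left end past it): [z, d, g, a] len 4
add l: [z, d, g, a, l] len 5
add g (repeat g, move left end past it): [a, l, g] len 3
Longest all-distinct length: 5.

5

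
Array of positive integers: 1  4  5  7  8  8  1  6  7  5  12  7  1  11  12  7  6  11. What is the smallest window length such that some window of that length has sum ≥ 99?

14

add 1: running sum 1 < 99
add 4: running sum 5 < 99
add 5: running sum 10 < 99
add 7: running sum 17 < 99
add 8: running sum 25 < 99
add 8: running sum 33 < 99
add 1: running sum 34 < 99
add 6: running sum 40 < 99
add 7: running sum 47 < 99
add 5: running sum 52 < 99
add 12: running sum 64 < 99
add 7: running sum 71 < 99
add 1: running sum 72 < 99
add 11: running sum 83 < 99
add 12: running sum 95 < 99
end 15: [4, 5, 7, 8, 8, 1, 6, 7, 5, 12, 7, 1, 11, 12, 7] sum 101, len 15
end 16: [5, 7, 8, 8, 1, 6, 7, 5, 12, 7, 1, 11, 12, 7, 6] sum 103, len 15
end 17: [8, 8, 1, 6, 7, 5, 12, 7, 1, 11, 12, 7, 6, 11] sum 102, len 14
Shortest qualifying length: 14.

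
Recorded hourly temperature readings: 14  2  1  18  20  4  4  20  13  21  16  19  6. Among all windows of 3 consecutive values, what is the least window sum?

17

[14, 2, 1] → sum 17
[2, 1, 18] → sum 21
[1, 18, 20] → sum 39
[18, 20, 4] → sum 42
[20, 4, 4] → sum 28
[4, 4, 20] → sum 28
[4, 20, 13] → sum 37
[20, 13, 21] → sum 54
[13, 21, 16] → sum 50
[21, 16, 19] → sum 56
[16, 19, 6] → sum 41
Least of these is 17.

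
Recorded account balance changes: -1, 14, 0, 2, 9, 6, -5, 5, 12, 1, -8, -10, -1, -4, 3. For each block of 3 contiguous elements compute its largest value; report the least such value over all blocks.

-1

-1 14 0 → max 14
14 0 2 → max 14
0 2 9 → max 9
2 9 6 → max 9
9 6 -5 → max 9
6 -5 5 → max 6
-5 5 12 → max 12
5 12 1 → max 12
12 1 -8 → max 12
1 -8 -10 → max 1
-8 -10 -1 → max -1
-10 -1 -4 → max -1
-1 -4 3 → max 3
Least of these is -1.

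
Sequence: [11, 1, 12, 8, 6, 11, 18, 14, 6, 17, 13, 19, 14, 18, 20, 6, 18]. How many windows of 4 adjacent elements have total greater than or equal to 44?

10

[11, 1, 12, 8] → sum 32
[1, 12, 8, 6] → sum 27
[12, 8, 6, 11] → sum 37
[8, 6, 11, 18] → sum 43
[6, 11, 18, 14] → sum 49  ≥ 44 ✓
[11, 18, 14, 6] → sum 49  ≥ 44 ✓
[18, 14, 6, 17] → sum 55  ≥ 44 ✓
[14, 6, 17, 13] → sum 50  ≥ 44 ✓
[6, 17, 13, 19] → sum 55  ≥ 44 ✓
[17, 13, 19, 14] → sum 63  ≥ 44 ✓
[13, 19, 14, 18] → sum 64  ≥ 44 ✓
[19, 14, 18, 20] → sum 71  ≥ 44 ✓
[14, 18, 20, 6] → sum 58  ≥ 44 ✓
[18, 20, 6, 18] → sum 62  ≥ 44 ✓
10 windows satisfy the condition.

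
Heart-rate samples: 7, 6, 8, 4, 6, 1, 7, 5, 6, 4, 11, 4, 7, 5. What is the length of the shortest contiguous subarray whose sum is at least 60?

11

add 7: running sum 7 < 60
add 6: running sum 13 < 60
add 8: running sum 21 < 60
add 4: running sum 25 < 60
add 6: running sum 31 < 60
add 1: running sum 32 < 60
add 7: running sum 39 < 60
add 5: running sum 44 < 60
add 6: running sum 50 < 60
add 4: running sum 54 < 60
add 11: shortest ending here [7, 6, 8, 4, 6, 1, 7, 5, 6, 4, 11] sum 65, len 11
add 4: shortest ending here [6, 8, 4, 6, 1, 7, 5, 6, 4, 11, 4] sum 62, len 11
add 7: shortest ending here [8, 4, 6, 1, 7, 5, 6, 4, 11, 4, 7] sum 63, len 11
add 5: shortest ending here [4, 6, 1, 7, 5, 6, 4, 11, 4, 7, 5] sum 60, len 11
Shortest qualifying length: 11.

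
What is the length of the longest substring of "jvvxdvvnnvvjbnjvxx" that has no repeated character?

5

[j] len 1
[j, v] len 2
[v] len 1
[v, x] len 2
[v, x, d] len 3
[x, d, v] len 3
[v] len 1
[v, n] len 2
[n] len 1
[n, v] len 2
[v] len 1
[v, j] len 2
[v, j, b] len 3
[v, j, b, n] len 4
[b, n, j] len 3
[b, n, j, v] len 4
[b, n, j, v, x] len 5
[x] len 1
Longest all-distinct length: 5.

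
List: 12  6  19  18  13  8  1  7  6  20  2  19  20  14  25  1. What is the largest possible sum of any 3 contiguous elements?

Window sums for each of the 14 positions:
[12, 6, 19] → sum 37
[6, 19, 18] → sum 43
[19, 18, 13] → sum 50
[18, 13, 8] → sum 39
[13, 8, 1] → sum 22
[8, 1, 7] → sum 16
[1, 7, 6] → sum 14
[7, 6, 20] → sum 33
[6, 20, 2] → sum 28
[20, 2, 19] → sum 41
[2, 19, 20] → sum 41
[19, 20, 14] → sum 53
[20, 14, 25] → sum 59
[14, 25, 1] → sum 40
Largest of these is 59.

59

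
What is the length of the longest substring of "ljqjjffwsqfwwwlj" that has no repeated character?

4

add l: [l] len 1
add j: [l, j] len 2
add q: [l, j, q] len 3
add j (repeat j, move left end past it): [q, j] len 2
add j (repeat j, move left end past it): [j] len 1
add f: [j, f] len 2
add f (repeat f, move left end past it): [f] len 1
add w: [f, w] len 2
add s: [f, w, s] len 3
add q: [f, w, s, q] len 4
add f (repeat f, move left end past it): [w, s, q, f] len 4
add w (repeat w, move left end past it): [s, q, f, w] len 4
add w (repeat w, move left end past it): [w] len 1
add w (repeat w, move left end past it): [w] len 1
add l: [w, l] len 2
add j: [w, l, j] len 3
Longest all-distinct length: 4.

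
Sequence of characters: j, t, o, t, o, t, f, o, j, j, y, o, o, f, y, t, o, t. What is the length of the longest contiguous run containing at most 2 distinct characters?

Extend right; when distinct count exceeds 2, shrink from the left:
add j: window [j] (1 distinct), len 1
add t: window [j, t] (2 distinct), len 2
add o: window [t, o] (2 distinct), len 2
add t: window [t, o, t] (2 distinct), len 3
add o: window [t, o, t, o] (2 distinct), len 4
add t: window [t, o, t, o, t] (2 distinct), len 5
add f: window [t, f] (2 distinct), len 2
add o: window [f, o] (2 distinct), len 2
add j: window [o, j] (2 distinct), len 2
add j: window [o, j, j] (2 distinct), len 3
add y: window [j, j, y] (2 distinct), len 3
add o: window [y, o] (2 distinct), len 2
add o: window [y, o, o] (2 distinct), len 3
add f: window [o, o, f] (2 distinct), len 3
add y: window [f, y] (2 distinct), len 2
add t: window [y, t] (2 distinct), len 2
add o: window [t, o] (2 distinct), len 2
add t: window [t, o, t] (2 distinct), len 3
Longest length with ≤2 distinct: 5.

5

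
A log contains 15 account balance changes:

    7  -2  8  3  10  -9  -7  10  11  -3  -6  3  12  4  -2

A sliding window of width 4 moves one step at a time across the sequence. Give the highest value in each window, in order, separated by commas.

7 -2 8 3 → max 8
-2 8 3 10 → max 10
8 3 10 -9 → max 10
3 10 -9 -7 → max 10
10 -9 -7 10 → max 10
-9 -7 10 11 → max 11
-7 10 11 -3 → max 11
10 11 -3 -6 → max 11
11 -3 -6 3 → max 11
-3 -6 3 12 → max 12
-6 3 12 4 → max 12
3 12 4 -2 → max 12

8, 10, 10, 10, 10, 11, 11, 11, 11, 12, 12, 12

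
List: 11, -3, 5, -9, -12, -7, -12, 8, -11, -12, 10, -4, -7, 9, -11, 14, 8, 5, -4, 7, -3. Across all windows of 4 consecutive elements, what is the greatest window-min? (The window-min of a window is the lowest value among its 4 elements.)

-4

Window mins for each of the 18 positions:
[11, -3, 5, -9] → min -9
[-3, 5, -9, -12] → min -12
[5, -9, -12, -7] → min -12
[-9, -12, -7, -12] → min -12
[-12, -7, -12, 8] → min -12
[-7, -12, 8, -11] → min -12
[-12, 8, -11, -12] → min -12
[8, -11, -12, 10] → min -12
[-11, -12, 10, -4] → min -12
[-12, 10, -4, -7] → min -12
[10, -4, -7, 9] → min -7
[-4, -7, 9, -11] → min -11
[-7, 9, -11, 14] → min -11
[9, -11, 14, 8] → min -11
[-11, 14, 8, 5] → min -11
[14, 8, 5, -4] → min -4
[8, 5, -4, 7] → min -4
[5, -4, 7, -3] → min -4
Greatest of these is -4.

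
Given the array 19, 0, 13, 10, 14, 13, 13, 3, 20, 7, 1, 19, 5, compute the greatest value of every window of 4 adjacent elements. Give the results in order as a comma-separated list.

19 0 13 10 → max 19
0 13 10 14 → max 14
13 10 14 13 → max 14
10 14 13 13 → max 14
14 13 13 3 → max 14
13 13 3 20 → max 20
13 3 20 7 → max 20
3 20 7 1 → max 20
20 7 1 19 → max 20
7 1 19 5 → max 19

19, 14, 14, 14, 14, 20, 20, 20, 20, 19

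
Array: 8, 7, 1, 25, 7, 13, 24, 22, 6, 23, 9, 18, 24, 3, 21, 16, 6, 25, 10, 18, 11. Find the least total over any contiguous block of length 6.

61

8 7 1 25 7 13 → sum 61
7 1 25 7 13 24 → sum 77
1 25 7 13 24 22 → sum 92
25 7 13 24 22 6 → sum 97
7 13 24 22 6 23 → sum 95
13 24 22 6 23 9 → sum 97
24 22 6 23 9 18 → sum 102
22 6 23 9 18 24 → sum 102
6 23 9 18 24 3 → sum 83
23 9 18 24 3 21 → sum 98
9 18 24 3 21 16 → sum 91
18 24 3 21 16 6 → sum 88
24 3 21 16 6 25 → sum 95
3 21 16 6 25 10 → sum 81
21 16 6 25 10 18 → sum 96
16 6 25 10 18 11 → sum 86
Least of these is 61.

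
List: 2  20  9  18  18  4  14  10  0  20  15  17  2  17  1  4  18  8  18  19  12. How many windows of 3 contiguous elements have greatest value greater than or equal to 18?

(2, 20, 9) → max 20  ≥ 18 ✓
(20, 9, 18) → max 20  ≥ 18 ✓
(9, 18, 18) → max 18  ≥ 18 ✓
(18, 18, 4) → max 18  ≥ 18 ✓
(18, 4, 14) → max 18  ≥ 18 ✓
(4, 14, 10) → max 14
(14, 10, 0) → max 14
(10, 0, 20) → max 20  ≥ 18 ✓
(0, 20, 15) → max 20  ≥ 18 ✓
(20, 15, 17) → max 20  ≥ 18 ✓
(15, 17, 2) → max 17
(17, 2, 17) → max 17
(2, 17, 1) → max 17
(17, 1, 4) → max 17
(1, 4, 18) → max 18  ≥ 18 ✓
(4, 18, 8) → max 18  ≥ 18 ✓
(18, 8, 18) → max 18  ≥ 18 ✓
(8, 18, 19) → max 19  ≥ 18 ✓
(18, 19, 12) → max 19  ≥ 18 ✓
13 windows satisfy the condition.

13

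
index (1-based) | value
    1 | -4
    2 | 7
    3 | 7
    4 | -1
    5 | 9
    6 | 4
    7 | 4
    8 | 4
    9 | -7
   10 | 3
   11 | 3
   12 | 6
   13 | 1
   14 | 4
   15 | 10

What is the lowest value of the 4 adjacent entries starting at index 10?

Elements at indices 10..13: 3, 3, 6, 1
min(3, 3, 6, 1) = 1

1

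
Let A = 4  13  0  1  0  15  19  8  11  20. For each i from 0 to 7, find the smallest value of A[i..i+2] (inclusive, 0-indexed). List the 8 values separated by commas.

Sliding a size-3 window across the 10 values:
(4, 13, 0) → min 0
(13, 0, 1) → min 0
(0, 1, 0) → min 0
(1, 0, 15) → min 0
(0, 15, 19) → min 0
(15, 19, 8) → min 8
(19, 8, 11) → min 8
(8, 11, 20) → min 8

0, 0, 0, 0, 0, 8, 8, 8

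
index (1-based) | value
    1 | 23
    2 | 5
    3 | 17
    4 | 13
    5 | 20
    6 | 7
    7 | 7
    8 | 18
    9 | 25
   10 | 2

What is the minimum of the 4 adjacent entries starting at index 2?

5

Elements at indices 2..5: 5, 17, 13, 20
min(5, 17, 13, 20) = 5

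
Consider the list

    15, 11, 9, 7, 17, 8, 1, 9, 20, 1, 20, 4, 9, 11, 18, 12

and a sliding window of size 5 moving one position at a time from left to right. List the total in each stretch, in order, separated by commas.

59, 52, 42, 42, 55, 39, 51, 54, 54, 45, 62, 54

Sliding a size-5 window across the 16 values:
[15, 11, 9, 7, 17] → sum 59
[11, 9, 7, 17, 8] → sum 52
[9, 7, 17, 8, 1] → sum 42
[7, 17, 8, 1, 9] → sum 42
[17, 8, 1, 9, 20] → sum 55
[8, 1, 9, 20, 1] → sum 39
[1, 9, 20, 1, 20] → sum 51
[9, 20, 1, 20, 4] → sum 54
[20, 1, 20, 4, 9] → sum 54
[1, 20, 4, 9, 11] → sum 45
[20, 4, 9, 11, 18] → sum 62
[4, 9, 11, 18, 12] → sum 54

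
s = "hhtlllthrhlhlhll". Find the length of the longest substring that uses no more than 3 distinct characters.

9

add h: window [h] (1 distinct), len 1
add h: window [h, h] (1 distinct), len 2
add t: window [h, h, t] (2 distinct), len 3
add l: window [h, h, t, l] (3 distinct), len 4
add l: window [h, h, t, l, l] (3 distinct), len 5
add l: window [h, h, t, l, l, l] (3 distinct), len 6
add t: window [h, h, t, l, l, l, t] (3 distinct), len 7
add h: window [h, h, t, l, l, l, t, h] (3 distinct), len 8
add r: window [t, h, r] (3 distinct), len 3
add h: window [t, h, r, h] (3 distinct), len 4
add l: window [h, r, h, l] (3 distinct), len 4
add h: window [h, r, h, l, h] (3 distinct), len 5
add l: window [h, r, h, l, h, l] (3 distinct), len 6
add h: window [h, r, h, l, h, l, h] (3 distinct), len 7
add l: window [h, r, h, l, h, l, h, l] (3 distinct), len 8
add l: window [h, r, h, l, h, l, h, l, l] (3 distinct), len 9
Longest length with ≤3 distinct: 9.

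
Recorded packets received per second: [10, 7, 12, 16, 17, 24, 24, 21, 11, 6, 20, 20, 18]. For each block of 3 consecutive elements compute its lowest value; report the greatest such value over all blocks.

21

Window mins for each of the 11 positions:
(10, 7, 12) → min 7
(7, 12, 16) → min 7
(12, 16, 17) → min 12
(16, 17, 24) → min 16
(17, 24, 24) → min 17
(24, 24, 21) → min 21
(24, 21, 11) → min 11
(21, 11, 6) → min 6
(11, 6, 20) → min 6
(6, 20, 20) → min 6
(20, 20, 18) → min 18
Greatest of these is 21.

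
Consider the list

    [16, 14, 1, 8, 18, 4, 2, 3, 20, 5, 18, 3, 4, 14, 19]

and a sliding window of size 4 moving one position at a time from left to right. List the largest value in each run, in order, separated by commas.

Sliding a size-4 window across the 15 values:
[16, 14, 1, 8] → max 16
[14, 1, 8, 18] → max 18
[1, 8, 18, 4] → max 18
[8, 18, 4, 2] → max 18
[18, 4, 2, 3] → max 18
[4, 2, 3, 20] → max 20
[2, 3, 20, 5] → max 20
[3, 20, 5, 18] → max 20
[20, 5, 18, 3] → max 20
[5, 18, 3, 4] → max 18
[18, 3, 4, 14] → max 18
[3, 4, 14, 19] → max 19

16, 18, 18, 18, 18, 20, 20, 20, 20, 18, 18, 19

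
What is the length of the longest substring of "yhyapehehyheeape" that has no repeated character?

5

add y: [y] len 1
add h: [y, h] len 2
add y (repeat y, move left end past it): [h, y] len 2
add a: [h, y, a] len 3
add p: [h, y, a, p] len 4
add e: [h, y, a, p, e] len 5
add h (repeat h, move left end past it): [y, a, p, e, h] len 5
add e (repeat e, move left end past it): [h, e] len 2
add h (repeat h, move left end past it): [e, h] len 2
add y: [e, h, y] len 3
add h (repeat h, move left end past it): [y, h] len 2
add e: [y, h, e] len 3
add e (repeat e, move left end past it): [e] len 1
add a: [e, a] len 2
add p: [e, a, p] len 3
add e (repeat e, move left end past it): [a, p, e] len 3
Longest all-distinct length: 5.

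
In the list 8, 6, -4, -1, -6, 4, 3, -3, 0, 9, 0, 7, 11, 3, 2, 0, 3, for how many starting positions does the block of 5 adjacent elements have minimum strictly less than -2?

(8, 6, -4, -1, -6) → min -6  < -2 ✓
(6, -4, -1, -6, 4) → min -6  < -2 ✓
(-4, -1, -6, 4, 3) → min -6  < -2 ✓
(-1, -6, 4, 3, -3) → min -6  < -2 ✓
(-6, 4, 3, -3, 0) → min -6  < -2 ✓
(4, 3, -3, 0, 9) → min -3  < -2 ✓
(3, -3, 0, 9, 0) → min -3  < -2 ✓
(-3, 0, 9, 0, 7) → min -3  < -2 ✓
(0, 9, 0, 7, 11) → min 0
(9, 0, 7, 11, 3) → min 0
(0, 7, 11, 3, 2) → min 0
(7, 11, 3, 2, 0) → min 0
(11, 3, 2, 0, 3) → min 0
8 windows satisfy the condition.

8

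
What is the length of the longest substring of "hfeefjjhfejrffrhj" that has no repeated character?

add h: [h] len 1
add f: [h, f] len 2
add e: [h, f, e] len 3
add e (repeat e, move left end past it): [e] len 1
add f: [e, f] len 2
add j: [e, f, j] len 3
add j (repeat j, move left end past it): [j] len 1
add h: [j, h] len 2
add f: [j, h, f] len 3
add e: [j, h, f, e] len 4
add j (repeat j, move left end past it): [h, f, e, j] len 4
add r: [h, f, e, j, r] len 5
add f (repeat f, move left end past it): [e, j, r, f] len 4
add f (repeat f, move left end past it): [f] len 1
add r: [f, r] len 2
add h: [f, r, h] len 3
add j: [f, r, h, j] len 4
Longest all-distinct length: 5.

5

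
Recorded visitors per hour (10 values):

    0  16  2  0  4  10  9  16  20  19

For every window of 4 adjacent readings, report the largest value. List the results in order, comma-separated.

0 16 2 0 → max 16
16 2 0 4 → max 16
2 0 4 10 → max 10
0 4 10 9 → max 10
4 10 9 16 → max 16
10 9 16 20 → max 20
9 16 20 19 → max 20

16, 16, 10, 10, 16, 20, 20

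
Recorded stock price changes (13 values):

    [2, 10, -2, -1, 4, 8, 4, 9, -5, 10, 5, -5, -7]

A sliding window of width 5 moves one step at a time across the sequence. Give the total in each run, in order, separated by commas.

(2, 10, -2, -1, 4) → sum 13
(10, -2, -1, 4, 8) → sum 19
(-2, -1, 4, 8, 4) → sum 13
(-1, 4, 8, 4, 9) → sum 24
(4, 8, 4, 9, -5) → sum 20
(8, 4, 9, -5, 10) → sum 26
(4, 9, -5, 10, 5) → sum 23
(9, -5, 10, 5, -5) → sum 14
(-5, 10, 5, -5, -7) → sum -2

13, 19, 13, 24, 20, 26, 23, 14, -2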